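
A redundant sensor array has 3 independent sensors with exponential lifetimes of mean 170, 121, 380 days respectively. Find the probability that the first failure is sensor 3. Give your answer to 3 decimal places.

0.157

Rates: λ_i = 1/mean_i → 0.00588235, 0.00826446, 0.00263158; Σλ = 0.0167784.
P(sensor 3 first) = λ_3/Σλ = 0.00263158/0.0167784 ≈ 0.157.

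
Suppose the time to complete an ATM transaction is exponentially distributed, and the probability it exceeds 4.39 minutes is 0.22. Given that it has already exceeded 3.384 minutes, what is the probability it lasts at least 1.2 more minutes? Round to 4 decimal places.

From e^(−λ·4.39) = 0.22, λ = −ln(0.22)/4.39 = 0.344904.
Memoryless: P(X > 3.384+1.2 | X > 3.384) = P(X > 1.2) = e^(−0.344904·1.2) ≈ 0.6611.

0.6611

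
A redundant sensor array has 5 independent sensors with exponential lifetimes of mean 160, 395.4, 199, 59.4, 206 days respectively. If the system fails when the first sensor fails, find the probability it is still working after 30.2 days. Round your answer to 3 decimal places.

0.342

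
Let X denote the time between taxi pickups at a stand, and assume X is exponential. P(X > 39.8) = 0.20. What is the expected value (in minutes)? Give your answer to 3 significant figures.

e^(−λ·39.8) = 0.20 ⇒ λ = −ln(0.20)/39.8 = 0.0404381.
Mean = 1/λ = 24.7291 minutes.

24.7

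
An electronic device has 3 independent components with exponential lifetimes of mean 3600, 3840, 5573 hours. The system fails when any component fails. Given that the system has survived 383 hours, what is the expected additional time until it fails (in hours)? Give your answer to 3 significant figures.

First-failure rate Σλ = 1/3600 + 1/3840 + 1/5573 = 0.000717631.
By memorylessness the expected residual is 1/Σλ = 1393.47 hours, regardless of the 383 already elapsed.

1390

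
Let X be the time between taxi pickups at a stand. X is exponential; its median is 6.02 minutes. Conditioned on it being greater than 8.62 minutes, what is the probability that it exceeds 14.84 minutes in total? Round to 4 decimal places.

For an exponential, median = ln(2)/λ, so λ = ln 2 / 6.02 = 0.115141 per minute.
P(X > s+t | X > s) = e^(−λ(s+t))/e^(−λs) = e^(−λt), independent of s = 8.62.
P(X > 6.22) = e^(−0.71618) ≈ 0.4886.

0.4886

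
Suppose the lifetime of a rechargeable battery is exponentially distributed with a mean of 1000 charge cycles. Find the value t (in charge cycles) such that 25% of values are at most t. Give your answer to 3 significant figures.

The rate is λ = 1/1000 = 0.001 per charge cycle.
Set 1 − e^(−λt) = 0.25, so t = −ln(0.75)/λ = 0.28768/0.001 ≈ 287.682 charge cycles.

288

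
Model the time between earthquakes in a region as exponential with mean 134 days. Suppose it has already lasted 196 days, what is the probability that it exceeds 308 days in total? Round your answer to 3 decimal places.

0.434

The rate is λ = 1/134 = 0.00746269 per day.
The exponential is memoryless, so the remaining time is again Exp(λ): the condition X > 196 is irrelevant.
P(X > 112) = e^(−0.83582) ≈ 0.434.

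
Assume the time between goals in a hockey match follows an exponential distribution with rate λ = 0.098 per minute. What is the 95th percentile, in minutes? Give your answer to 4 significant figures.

Set 1 − e^(−λt) = 0.95, so t = −ln(0.05)/λ = 2.9957/0.098 ≈ 30.5687 minutes.

30.57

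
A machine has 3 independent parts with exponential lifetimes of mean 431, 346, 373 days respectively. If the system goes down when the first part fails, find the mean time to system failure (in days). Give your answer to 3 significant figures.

127

The first failure time is exponential with rate Σλ_i = 1/431 + 1/346 + 1/373 = 0.00789132 per day.
E[min] = 1/Σλ = 1/0.00789132 = 126.721 days.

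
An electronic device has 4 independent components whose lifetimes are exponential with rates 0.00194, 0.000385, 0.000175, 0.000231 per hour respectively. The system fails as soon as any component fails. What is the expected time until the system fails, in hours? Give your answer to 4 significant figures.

366.2

The time to first failure is exponential with rate Σλ = 0.00194 + 0.000385 + 0.000175 + 0.000231 = 0.002731.
E[min] = 1/Σλ = 1/0.002731 = 366.166 hours.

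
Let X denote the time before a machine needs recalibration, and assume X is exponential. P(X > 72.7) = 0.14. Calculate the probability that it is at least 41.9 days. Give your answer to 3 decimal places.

e^(−λ·72.7) = 0.14 ⇒ λ = −ln(0.14)/72.7 = 0.0270442.
P(X > 41.9) = e^(−0.0270442·41.9) = e^(−1.1332) ≈ 0.322.

0.322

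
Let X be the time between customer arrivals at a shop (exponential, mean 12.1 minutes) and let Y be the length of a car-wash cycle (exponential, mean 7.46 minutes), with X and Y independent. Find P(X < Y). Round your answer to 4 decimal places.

0.3814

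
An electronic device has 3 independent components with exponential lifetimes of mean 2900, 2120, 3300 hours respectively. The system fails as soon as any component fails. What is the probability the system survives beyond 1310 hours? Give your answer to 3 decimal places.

0.231

The first failure time is exponential with rate Σλ_i = 1/2900 + 1/2120 + 1/3300 = 0.00111956 per hour.
P(min > 1310) = e^(−0.00111956·1310) = e^(−1.4666) ≈ 0.231.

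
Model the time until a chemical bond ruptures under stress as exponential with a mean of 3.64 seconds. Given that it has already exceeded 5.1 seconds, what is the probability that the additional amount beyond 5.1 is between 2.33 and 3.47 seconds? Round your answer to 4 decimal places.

0.1418

The rate is λ = 1/3.64 = 0.274725 per second.
Memoryless: the residual past 5.1 is again Exp(λ).
P(2.33 < residual < 3.47) = e^(−λ·2.33) − e^(−λ·3.47) = 0.52723 − 0.38547 ≈ 0.1418.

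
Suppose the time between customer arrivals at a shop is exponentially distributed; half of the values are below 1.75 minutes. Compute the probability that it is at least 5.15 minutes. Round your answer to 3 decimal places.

0.130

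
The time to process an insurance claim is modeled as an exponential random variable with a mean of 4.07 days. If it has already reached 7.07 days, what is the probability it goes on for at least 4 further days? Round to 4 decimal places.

0.3743

The rate is λ = 1/4.07 = 0.2457 per day.
The exponential is memoryless, so the remaining time is again Exp(λ): the condition X > 7.07 is irrelevant.
P(X > 4) = e^(−0.9828) ≈ 0.3743.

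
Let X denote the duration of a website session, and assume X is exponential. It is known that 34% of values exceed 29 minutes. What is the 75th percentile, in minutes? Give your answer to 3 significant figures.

37.3

e^(−λ·29) = 0.34 ⇒ λ = −ln(0.34)/29 = 0.0372003.
75th percentile: 1 − e^(−λt) = 0.75, t = −ln(0.25)/λ = 37.2656 minutes.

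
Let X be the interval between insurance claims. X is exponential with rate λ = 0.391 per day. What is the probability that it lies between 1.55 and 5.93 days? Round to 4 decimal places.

P(1.55 < X < 5.93) = e^(−λ·1.55) − e^(−λ·5.93) = 0.54550 − 0.09841 ≈ 0.4471.

0.4471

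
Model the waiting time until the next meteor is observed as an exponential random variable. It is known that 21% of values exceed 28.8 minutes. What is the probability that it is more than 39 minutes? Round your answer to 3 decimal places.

e^(−λ·28.8) = 0.21 ⇒ λ = −ln(0.21)/28.8 = 0.0541892.
P(X > 39) = e^(−0.0541892·39) = e^(−2.1134) ≈ 0.121.

0.121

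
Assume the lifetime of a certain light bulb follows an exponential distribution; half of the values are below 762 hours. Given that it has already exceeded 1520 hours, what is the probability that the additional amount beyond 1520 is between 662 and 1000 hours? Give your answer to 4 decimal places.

For an exponential, median = ln(2)/λ, so λ = ln 2 / 762 = 0.000909642 per hour.
Memoryless: the residual past 1520 is again Exp(λ).
P(662 < residual < 1000) = e^(−λ·662) − e^(−λ·1000) = 0.54761 − 0.40267 ≈ 0.1449.

0.1449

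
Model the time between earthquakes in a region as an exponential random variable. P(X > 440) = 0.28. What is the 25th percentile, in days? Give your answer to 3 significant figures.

99.4

e^(−λ·440) = 0.28 ⇒ λ = −ln(0.28)/440 = 0.0028931.
25th percentile: 1 − e^(−λt) = 0.25, t = −ln(0.75)/λ = 99.4372 days.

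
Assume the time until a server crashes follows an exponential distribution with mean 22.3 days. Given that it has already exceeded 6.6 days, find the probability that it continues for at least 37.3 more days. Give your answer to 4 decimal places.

The rate is λ = 1/22.3 = 0.044843 per day.
The exponential is memoryless, so the remaining time is again Exp(λ): the condition X > 6.6 is irrelevant.
P(X > 37.3) = e^(−1.6726) ≈ 0.1877.

0.1877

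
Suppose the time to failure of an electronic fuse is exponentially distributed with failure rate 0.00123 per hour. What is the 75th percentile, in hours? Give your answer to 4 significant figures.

Set 1 − e^(−λt) = 0.75, so t = −ln(0.25)/λ = 1.3863/0.00123 ≈ 1127.07 hours.

1127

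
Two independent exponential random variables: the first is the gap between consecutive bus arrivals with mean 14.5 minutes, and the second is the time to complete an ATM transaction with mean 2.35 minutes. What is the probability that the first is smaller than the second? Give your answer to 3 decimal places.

0.139

λ_1 = 1/14.5 = 0.0689655, λ_2 = 1/2.35 = 0.425532.
For independent exponentials, P(the first < the second) = λ_1/(λ_1+λ_2) = 0.0689655/0.494497 ≈ 0.139.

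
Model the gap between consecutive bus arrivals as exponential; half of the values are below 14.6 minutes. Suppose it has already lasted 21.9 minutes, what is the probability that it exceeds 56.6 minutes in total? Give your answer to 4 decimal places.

For an exponential, median = ln(2)/λ, so λ = ln 2 / 14.6 = 0.0474758 per minute.
P(X > s+t | X > s) = e^(−λ(s+t))/e^(−λs) = e^(−λt), independent of s = 21.9.
P(X > 34.7) = e^(−1.6474) ≈ 0.1925.

0.1925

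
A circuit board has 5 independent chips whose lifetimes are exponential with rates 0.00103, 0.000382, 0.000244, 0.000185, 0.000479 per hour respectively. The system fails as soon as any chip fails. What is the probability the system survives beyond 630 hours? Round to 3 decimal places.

The time to first failure is exponential with rate Σλ = 0.00103 + 0.000382 + 0.000244 + 0.000185 + 0.000479 = 0.00232.
P(min > 630) = e^(−0.00232·630) = e^(−1.4616) ≈ 0.232.

0.232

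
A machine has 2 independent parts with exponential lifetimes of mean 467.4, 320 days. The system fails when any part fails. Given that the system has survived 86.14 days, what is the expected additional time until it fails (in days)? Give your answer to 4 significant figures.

190.0

First-failure rate Σλ = 1/467.4 + 1/320 = 0.0052645.
By memorylessness the expected residual is 1/Σλ = 189.952 days, regardless of the 86.14 already elapsed.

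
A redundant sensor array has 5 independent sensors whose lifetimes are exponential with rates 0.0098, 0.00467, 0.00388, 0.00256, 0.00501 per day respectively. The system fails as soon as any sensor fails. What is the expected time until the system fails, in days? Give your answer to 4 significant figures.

38.58

The time to first failure is exponential with rate Σλ = 0.0098 + 0.00467 + 0.00388 + 0.00256 + 0.00501 = 0.02592.
E[min] = 1/Σλ = 1/0.02592 = 38.5802 days.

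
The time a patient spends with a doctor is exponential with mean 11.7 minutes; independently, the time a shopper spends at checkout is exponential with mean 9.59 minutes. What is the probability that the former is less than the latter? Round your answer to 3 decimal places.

λ_1 = 1/11.7 = 0.0854701, λ_2 = 1/9.59 = 0.104275.
For independent exponentials, P(the former < the latter) = λ_1/(λ_1+λ_2) = 0.0854701/0.189745 ≈ 0.450.

0.450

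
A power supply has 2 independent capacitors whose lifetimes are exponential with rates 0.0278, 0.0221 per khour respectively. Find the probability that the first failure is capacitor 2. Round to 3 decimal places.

The time to first failure is exponential with rate Σλ = 0.0278 + 0.0221 = 0.0499.
P(capacitor 2 first) = λ_2/Σλ = 0.0221/0.0499 ≈ 0.443.

0.443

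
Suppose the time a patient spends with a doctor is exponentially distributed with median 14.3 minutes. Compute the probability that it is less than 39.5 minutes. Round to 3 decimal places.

0.853

For an exponential, median = ln(2)/λ, so λ = ln 2 / 14.3 = 0.0484718 per minute.
P(X ≤ 39.5) = 1 − e^(−λ·39.5) = 1 − e^(−1.9146) ≈ 0.853.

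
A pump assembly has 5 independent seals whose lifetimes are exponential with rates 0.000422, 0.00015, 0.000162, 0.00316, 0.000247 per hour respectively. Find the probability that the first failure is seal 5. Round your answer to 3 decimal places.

0.060

The time to first failure is exponential with rate Σλ = 0.000422 + 0.00015 + 0.000162 + 0.00316 + 0.000247 = 0.004141.
P(seal 5 first) = λ_5/Σλ = 0.000247/0.004141 ≈ 0.060.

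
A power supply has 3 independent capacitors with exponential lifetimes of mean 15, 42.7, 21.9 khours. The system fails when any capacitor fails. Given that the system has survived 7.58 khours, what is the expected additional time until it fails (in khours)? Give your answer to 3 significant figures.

7.37

First-failure rate Σλ = 1/15 + 1/42.7 + 1/21.9 = 0.135748.
By memorylessness the expected residual is 1/Σλ = 7.36659 khours, regardless of the 7.58 already elapsed.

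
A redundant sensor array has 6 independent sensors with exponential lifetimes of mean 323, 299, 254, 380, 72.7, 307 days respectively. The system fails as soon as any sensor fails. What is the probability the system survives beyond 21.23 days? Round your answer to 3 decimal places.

The first failure time is exponential with rate Σλ_i = 1/323 + 1/299 + 1/254 + 1/380 + 1/72.7 + 1/307 = 0.0300215 per day.
P(min > 21.23) = e^(−0.0300215·21.23) = e^(−0.63736) ≈ 0.529.

0.529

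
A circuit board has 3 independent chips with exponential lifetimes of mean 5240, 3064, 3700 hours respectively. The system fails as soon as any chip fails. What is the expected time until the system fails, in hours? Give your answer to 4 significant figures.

1270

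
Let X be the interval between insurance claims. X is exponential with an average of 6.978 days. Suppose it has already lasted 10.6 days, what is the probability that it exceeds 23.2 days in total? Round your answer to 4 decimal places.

0.1644

The rate is λ = 1/6.978 = 0.143308 per day.
The exponential is memoryless, so the remaining time is again Exp(λ): the condition X > 10.6 is irrelevant.
P(X > 12.6) = e^(−1.8057) ≈ 0.1644.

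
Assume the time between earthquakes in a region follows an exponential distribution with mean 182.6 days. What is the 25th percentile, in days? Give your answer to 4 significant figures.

52.53

The rate is λ = 1/182.6 = 0.00547645 per day.
Set 1 − e^(−λt) = 0.25, so t = −ln(0.75)/λ = 0.28768/0.00547645 ≈ 52.5307 days.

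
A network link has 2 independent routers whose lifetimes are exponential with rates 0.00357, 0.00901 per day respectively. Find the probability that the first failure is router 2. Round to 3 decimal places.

0.716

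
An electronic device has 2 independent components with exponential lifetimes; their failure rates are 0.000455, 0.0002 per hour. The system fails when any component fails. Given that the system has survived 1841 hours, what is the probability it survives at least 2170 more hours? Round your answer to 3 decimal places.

0.241

Time to first failure ~ Exp(Σλ) with Σλ = 0.000655.
By memorylessness, P(T > 1841+2170 | T > 1841) = P(T > 2170) = e^(−0.000655·2170) ≈ 0.241.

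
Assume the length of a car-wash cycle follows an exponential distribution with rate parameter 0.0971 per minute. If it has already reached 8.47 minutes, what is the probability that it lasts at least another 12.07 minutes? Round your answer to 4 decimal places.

The exponential is memoryless, so the remaining time is again Exp(λ): the condition X > 8.47 is irrelevant.
P(X > 12.07) = e^(−1.172) ≈ 0.3097.

0.3097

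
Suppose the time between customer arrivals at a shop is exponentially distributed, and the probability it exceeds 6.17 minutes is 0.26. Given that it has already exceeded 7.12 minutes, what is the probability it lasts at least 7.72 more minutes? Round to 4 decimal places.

0.1854

From e^(−λ·6.17) = 0.26, λ = −ln(0.26)/6.17 = 0.218326.
Memoryless: P(X > 7.12+7.72 | X > 7.12) = P(X > 7.72) = e^(−0.218326·7.72) ≈ 0.1854.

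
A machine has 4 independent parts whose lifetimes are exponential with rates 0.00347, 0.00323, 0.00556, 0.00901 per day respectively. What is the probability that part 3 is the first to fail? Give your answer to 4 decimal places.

The time to first failure is exponential with rate Σλ = 0.00347 + 0.00323 + 0.00556 + 0.00901 = 0.02127.
P(part 3 first) = λ_3/Σλ = 0.00556/0.02127 ≈ 0.2614.

0.2614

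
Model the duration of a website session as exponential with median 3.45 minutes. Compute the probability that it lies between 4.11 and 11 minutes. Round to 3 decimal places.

For an exponential, median = ln(2)/λ, so λ = ln 2 / 3.45 = 0.200912 per minute.
P(4.11 < X < 11) = e^(−λ·4.11) − e^(−λ·11) = 0.43791 − 0.10970 ≈ 0.328.

0.328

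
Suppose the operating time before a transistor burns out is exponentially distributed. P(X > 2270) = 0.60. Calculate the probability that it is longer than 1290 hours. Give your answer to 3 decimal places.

e^(−λ·2270) = 0.60 ⇒ λ = −ln(0.60)/2270 = 0.000225033.
P(X > 1290) = e^(−0.000225033·1290) = e^(−0.29029) ≈ 0.748.

0.748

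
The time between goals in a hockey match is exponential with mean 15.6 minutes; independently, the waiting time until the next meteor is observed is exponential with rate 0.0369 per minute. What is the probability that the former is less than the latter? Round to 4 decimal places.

λ_1 = 1/15.6 = 0.0641026, λ_2 = 0.0369.
For independent exponentials, P(the former < the latter) = λ_1/(λ_1+λ_2) = 0.0641026/0.101003 ≈ 0.6347.

0.6347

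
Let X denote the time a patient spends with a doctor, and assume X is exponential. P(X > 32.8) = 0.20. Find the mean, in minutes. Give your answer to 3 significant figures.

20.4

e^(−λ·32.8) = 0.20 ⇒ λ = −ln(0.20)/32.8 = 0.0490682.
Mean = 1/λ = 20.3798 minutes.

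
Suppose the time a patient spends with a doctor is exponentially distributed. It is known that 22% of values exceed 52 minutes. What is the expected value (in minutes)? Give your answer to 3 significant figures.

e^(−λ·52) = 0.22 ⇒ λ = −ln(0.22)/52 = 0.0291178.
Mean = 1/λ = 34.3432 minutes.

34.3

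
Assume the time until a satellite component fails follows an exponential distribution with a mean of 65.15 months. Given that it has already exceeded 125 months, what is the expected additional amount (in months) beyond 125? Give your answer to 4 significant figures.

The rate is λ = 1/65.15 = 0.0153492 per month.
By memorylessness, the remaining amount past any threshold is again Exp(λ) with mean 1/λ = 65.15 months.

65.15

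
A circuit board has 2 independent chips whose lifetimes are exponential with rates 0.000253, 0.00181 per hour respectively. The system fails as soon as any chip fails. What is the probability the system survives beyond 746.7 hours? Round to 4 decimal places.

0.2143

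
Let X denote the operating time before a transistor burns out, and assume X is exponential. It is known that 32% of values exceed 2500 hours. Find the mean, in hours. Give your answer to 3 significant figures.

2190

e^(−λ·2500) = 0.32 ⇒ λ = −ln(0.32)/2500 = 0.000455774.
Mean = 1/λ = 2194.07 hours.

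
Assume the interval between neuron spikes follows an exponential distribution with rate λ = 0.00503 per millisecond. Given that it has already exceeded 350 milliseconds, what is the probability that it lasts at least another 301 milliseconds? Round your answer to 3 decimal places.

0.220

By the memoryless property, P(X > 350+301 | X > 350) = P(X > 301).
P(X > 301) = e^(−1.514) ≈ 0.220.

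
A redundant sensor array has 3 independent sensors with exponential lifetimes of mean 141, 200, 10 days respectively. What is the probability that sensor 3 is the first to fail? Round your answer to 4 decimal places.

0.8921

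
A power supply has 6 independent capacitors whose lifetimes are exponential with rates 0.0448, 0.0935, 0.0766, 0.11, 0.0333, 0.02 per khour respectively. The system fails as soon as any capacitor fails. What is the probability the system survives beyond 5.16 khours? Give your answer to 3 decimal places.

0.142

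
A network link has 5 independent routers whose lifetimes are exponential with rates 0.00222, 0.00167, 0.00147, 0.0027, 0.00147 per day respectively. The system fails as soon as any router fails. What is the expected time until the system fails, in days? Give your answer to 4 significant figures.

The time to first failure is exponential with rate Σλ = 0.00222 + 0.00167 + 0.00147 + 0.0027 + 0.00147 = 0.00953.
E[min] = 1/Σλ = 1/0.00953 = 104.932 days.

104.9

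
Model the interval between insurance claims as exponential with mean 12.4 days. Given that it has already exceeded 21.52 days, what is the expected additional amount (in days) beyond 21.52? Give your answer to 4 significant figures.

12.40

The rate is λ = 1/12.4 = 0.0806452 per day.
By memorylessness, the remaining amount past any threshold is again Exp(λ) with mean 1/λ = 12.4 days.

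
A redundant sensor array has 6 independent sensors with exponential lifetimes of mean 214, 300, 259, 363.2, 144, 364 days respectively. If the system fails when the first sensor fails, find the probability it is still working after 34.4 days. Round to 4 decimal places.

The first failure time is exponential with rate Σλ_i = 1/214 + 1/300 + 1/259 + 1/363.2 + 1/144 + 1/364 = 0.0243122 per day.
P(min > 34.4) = e^(−0.0243122·34.4) = e^(−0.83634) ≈ 0.4333.

0.4333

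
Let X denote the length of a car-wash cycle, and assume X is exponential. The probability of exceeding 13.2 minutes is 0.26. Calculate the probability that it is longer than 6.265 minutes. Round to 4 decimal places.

0.5276

e^(−λ·13.2) = 0.26 ⇒ λ = −ln(0.26)/13.2 = 0.102051.
P(X > 6.265) = e^(−0.102051·6.265) = e^(−0.63935) ≈ 0.5276.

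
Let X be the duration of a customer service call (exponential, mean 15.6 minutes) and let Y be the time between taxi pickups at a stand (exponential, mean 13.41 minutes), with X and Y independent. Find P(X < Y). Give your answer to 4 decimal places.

0.4623

λ_1 = 1/15.6 = 0.0641026, λ_2 = 1/13.41 = 0.0745712.
For independent exponentials, P(X < Y) = λ_1/(λ_1+λ_2) = 0.0641026/0.138674 ≈ 0.4623.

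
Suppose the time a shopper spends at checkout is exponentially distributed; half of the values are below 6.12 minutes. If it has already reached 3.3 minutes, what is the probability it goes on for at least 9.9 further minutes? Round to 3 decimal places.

0.326

For an exponential, median = ln(2)/λ, so λ = ln 2 / 6.12 = 0.113259 per minute.
P(X > s+t | X > s) = e^(−λ(s+t))/e^(−λs) = e^(−λt), independent of s = 3.3.
P(X > 9.9) = e^(−1.1213) ≈ 0.326.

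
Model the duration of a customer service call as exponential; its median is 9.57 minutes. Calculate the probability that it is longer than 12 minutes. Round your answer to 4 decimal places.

0.4193

For an exponential, median = ln(2)/λ, so λ = ln 2 / 9.57 = 0.0724292 per minute.
P(X > 12) = e^(−λ·12) = e^(−0.86915) ≈ 0.4193.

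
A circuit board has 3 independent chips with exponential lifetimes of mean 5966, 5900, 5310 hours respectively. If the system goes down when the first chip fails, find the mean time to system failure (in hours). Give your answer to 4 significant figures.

The first failure time is exponential with rate Σλ_i = 1/5966 + 1/5900 + 1/5310 = 0.000525432 per hour.
E[min] = 1/Σλ = 1/0.000525432 = 1903.2 hours.

1903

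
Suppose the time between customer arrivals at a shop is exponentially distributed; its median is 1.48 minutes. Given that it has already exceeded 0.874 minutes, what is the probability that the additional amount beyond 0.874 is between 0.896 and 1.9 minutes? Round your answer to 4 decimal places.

For an exponential, median = ln(2)/λ, so λ = ln 2 / 1.48 = 0.468343 per minute.
Memoryless: the residual past 0.874 is again Exp(λ).
P(0.896 < residual < 1.9) = e^(−λ·0.896) − e^(−λ·1.9) = 0.65729 − 0.41072 ≈ 0.2466.

0.2466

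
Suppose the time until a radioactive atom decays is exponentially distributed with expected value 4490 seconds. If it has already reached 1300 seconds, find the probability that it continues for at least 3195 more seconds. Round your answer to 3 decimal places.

The rate is λ = 1/4490 = 0.000222717 per second.
P(X > s+t | X > s) = e^(−λ(s+t))/e^(−λs) = e^(−λt), independent of s = 1300.
P(X > 3195) = e^(−0.71158) ≈ 0.491.

0.491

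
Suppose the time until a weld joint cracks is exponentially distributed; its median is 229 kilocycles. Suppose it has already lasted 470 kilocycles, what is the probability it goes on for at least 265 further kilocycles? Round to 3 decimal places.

0.448

For an exponential, median = ln(2)/λ, so λ = ln 2 / 229 = 0.00302684 per kilocycle.
P(X > s+t | X > s) = e^(−λ(s+t))/e^(−λs) = e^(−λt), independent of s = 470.
P(X > 265) = e^(−0.80211) ≈ 0.448.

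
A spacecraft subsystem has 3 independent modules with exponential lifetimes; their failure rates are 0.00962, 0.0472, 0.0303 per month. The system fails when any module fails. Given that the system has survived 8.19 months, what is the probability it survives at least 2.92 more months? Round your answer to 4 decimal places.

Time to first failure ~ Exp(Σλ) with Σλ = 0.08712.
By memorylessness, P(T > 8.19+2.92 | T > 8.19) = P(T > 2.92) = e^(−0.08712·2.92) ≈ 0.7754.

0.7754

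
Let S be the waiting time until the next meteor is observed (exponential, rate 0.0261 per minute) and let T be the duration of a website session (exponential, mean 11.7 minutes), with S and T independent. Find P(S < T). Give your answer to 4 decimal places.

λ_1 = 0.0261, λ_2 = 1/11.7 = 0.0854701.
For independent exponentials, P(S < T) = λ_1/(λ_1+λ_2) = 0.0261/0.11157 ≈ 0.2339.

0.2339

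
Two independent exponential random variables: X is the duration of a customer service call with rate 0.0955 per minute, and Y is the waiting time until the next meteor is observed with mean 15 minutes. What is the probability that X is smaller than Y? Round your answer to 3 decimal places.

0.589

λ_1 = 0.0955, λ_2 = 1/15 = 0.0666667.
For independent exponentials, P(X < Y) = λ_1/(λ_1+λ_2) = 0.0955/0.162167 ≈ 0.589.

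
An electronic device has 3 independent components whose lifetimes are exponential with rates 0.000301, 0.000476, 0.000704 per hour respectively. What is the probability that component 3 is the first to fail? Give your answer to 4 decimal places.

0.4754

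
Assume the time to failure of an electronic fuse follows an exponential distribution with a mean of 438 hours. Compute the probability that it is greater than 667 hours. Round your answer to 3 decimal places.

0.218

The rate is λ = 1/438 = 0.00228311 per hour.
P(X > 667) = e^(−λ·667) = e^(−1.5228) ≈ 0.218.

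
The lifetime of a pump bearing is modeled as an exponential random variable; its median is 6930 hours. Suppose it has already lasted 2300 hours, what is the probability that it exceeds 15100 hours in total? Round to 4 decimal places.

0.2780

For an exponential, median = ln(2)/λ, so λ = ln 2 / 6930 = 0.000100021 per hour.
By the memoryless property, P(X > 2300+12800 | X > 2300) = P(X > 12800).
P(X > 12800) = e^(−1.2803) ≈ 0.2780.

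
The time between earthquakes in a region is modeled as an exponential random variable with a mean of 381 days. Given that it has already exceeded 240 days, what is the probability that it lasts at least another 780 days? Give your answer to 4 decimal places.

0.1291

The rate is λ = 1/381 = 0.00262467 per day.
By the memoryless property, P(X > 240+780 | X > 240) = P(X > 780).
P(X > 780) = e^(−2.0472) ≈ 0.1291.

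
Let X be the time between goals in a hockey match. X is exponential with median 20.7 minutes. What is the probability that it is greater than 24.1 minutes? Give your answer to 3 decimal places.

0.446

For an exponential, median = ln(2)/λ, so λ = ln 2 / 20.7 = 0.0334854 per minute.
P(X > 24.1) = e^(−λ·24.1) = e^(−0.807) ≈ 0.446.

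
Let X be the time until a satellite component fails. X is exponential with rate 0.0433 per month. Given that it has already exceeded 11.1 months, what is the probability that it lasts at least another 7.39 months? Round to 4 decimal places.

0.7262

The exponential is memoryless, so the remaining time is again Exp(λ): the condition X > 11.1 is irrelevant.
P(X > 7.39) = e^(−0.31999) ≈ 0.7262.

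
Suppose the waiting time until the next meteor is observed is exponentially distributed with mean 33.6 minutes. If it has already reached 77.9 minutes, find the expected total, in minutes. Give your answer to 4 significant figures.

111.5

The rate is λ = 1/33.6 = 0.0297619 per minute.
By memorylessness, E[X | X > 77.9] = 77.9 + 1/λ = 77.9 + 33.6 = 111.5 minutes.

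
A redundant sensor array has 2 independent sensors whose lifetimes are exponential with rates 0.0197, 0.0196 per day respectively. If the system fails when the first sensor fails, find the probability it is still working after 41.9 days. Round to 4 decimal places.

0.1927

The time to first failure is exponential with rate Σλ = 0.0197 + 0.0196 = 0.0393.
P(min > 41.9) = e^(−0.0393·41.9) = e^(−1.6467) ≈ 0.1927.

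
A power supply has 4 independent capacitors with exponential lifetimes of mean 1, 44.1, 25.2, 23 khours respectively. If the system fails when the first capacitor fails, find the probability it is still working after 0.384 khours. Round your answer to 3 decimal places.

The first failure time is exponential with rate Σλ_i = 1/1 + 1/44.1 + 1/25.2 + 1/23 = 1.10584 per khour.
P(min > 0.384) = e^(−1.10584·0.384) = e^(−0.42464) ≈ 0.654.

0.654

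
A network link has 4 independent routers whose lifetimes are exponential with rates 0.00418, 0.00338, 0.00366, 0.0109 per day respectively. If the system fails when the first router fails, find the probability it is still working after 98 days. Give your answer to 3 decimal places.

The time to first failure is exponential with rate Σλ = 0.00418 + 0.00338 + 0.00366 + 0.0109 = 0.02212.
P(min > 98) = e^(−0.02212·98) = e^(−2.1678) ≈ 0.114.

0.114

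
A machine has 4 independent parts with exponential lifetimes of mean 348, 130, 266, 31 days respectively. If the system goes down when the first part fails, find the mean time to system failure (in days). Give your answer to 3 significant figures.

21.5

The first failure time is exponential with rate Σλ_i = 1/348 + 1/130 + 1/266 + 1/31 = 0.0465833 per day.
E[min] = 1/Σλ = 1/0.0465833 = 21.4669 days.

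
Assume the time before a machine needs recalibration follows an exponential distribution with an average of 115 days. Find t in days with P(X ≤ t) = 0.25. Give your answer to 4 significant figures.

The rate is λ = 1/115 = 0.00869565 per day.
Set 1 − e^(−λt) = 0.25, so t = −ln(0.75)/λ = 0.28768/0.00869565 ≈ 33.0834 days.

33.08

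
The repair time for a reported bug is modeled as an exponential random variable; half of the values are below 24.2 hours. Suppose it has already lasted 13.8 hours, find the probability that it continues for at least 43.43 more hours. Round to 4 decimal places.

0.2882

For an exponential, median = ln(2)/λ, so λ = ln 2 / 24.2 = 0.0286424 per hour.
P(X > s+t | X > s) = e^(−λ(s+t))/e^(−λs) = e^(−λt), independent of s = 13.8.
P(X > 43.43) = e^(−1.2439) ≈ 0.2882.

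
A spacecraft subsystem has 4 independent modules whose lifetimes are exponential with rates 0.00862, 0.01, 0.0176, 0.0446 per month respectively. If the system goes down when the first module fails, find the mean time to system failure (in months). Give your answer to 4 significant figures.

12.37

The time to first failure is exponential with rate Σλ = 0.00862 + 0.01 + 0.0176 + 0.0446 = 0.08082.
E[min] = 1/Σλ = 1/0.08082 = 12.3732 months.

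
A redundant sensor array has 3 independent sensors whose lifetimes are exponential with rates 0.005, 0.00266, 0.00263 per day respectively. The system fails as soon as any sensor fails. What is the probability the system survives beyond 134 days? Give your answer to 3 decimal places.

0.252

The time to first failure is exponential with rate Σλ = 0.005 + 0.00266 + 0.00263 = 0.01029.
P(min > 134) = e^(−0.01029·134) = e^(−1.3789) ≈ 0.252.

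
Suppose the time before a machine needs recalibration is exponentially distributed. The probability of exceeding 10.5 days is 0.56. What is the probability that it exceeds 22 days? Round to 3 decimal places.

e^(−λ·10.5) = 0.56 ⇒ λ = −ln(0.56)/10.5 = 0.0552208.
P(X > 22) = e^(−0.0552208·22) = e^(−1.2149) ≈ 0.297.

0.297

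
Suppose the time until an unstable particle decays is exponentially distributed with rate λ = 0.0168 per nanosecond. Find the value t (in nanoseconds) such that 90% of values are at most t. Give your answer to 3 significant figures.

Set 1 − e^(−λt) = 0.9, so t = −ln(0.1)/λ = 2.3026/0.0168 ≈ 137.059 nanoseconds.

137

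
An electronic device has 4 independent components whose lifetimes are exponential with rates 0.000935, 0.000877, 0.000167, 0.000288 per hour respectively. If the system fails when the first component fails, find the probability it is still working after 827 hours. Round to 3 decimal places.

The time to first failure is exponential with rate Σλ = 0.000935 + 0.000877 + 0.000167 + 0.000288 = 0.002267.
P(min > 827) = e^(−0.002267·827) = e^(−1.8748) ≈ 0.153.

0.153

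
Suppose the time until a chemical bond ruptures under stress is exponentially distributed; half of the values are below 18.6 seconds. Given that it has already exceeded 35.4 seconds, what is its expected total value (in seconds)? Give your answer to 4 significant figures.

For an exponential, median = ln(2)/λ, so λ = ln 2 / 18.6 = 0.037266 per second.
By memorylessness, E[X | X > 35.4] = 35.4 + 1/λ = 35.4 + 26.8341 = 62.2341 seconds.

62.23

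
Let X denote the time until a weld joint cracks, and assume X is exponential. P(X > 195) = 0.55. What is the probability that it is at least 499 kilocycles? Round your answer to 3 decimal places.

0.217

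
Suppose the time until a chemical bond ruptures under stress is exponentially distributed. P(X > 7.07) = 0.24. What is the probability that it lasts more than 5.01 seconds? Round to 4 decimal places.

e^(−λ·7.07) = 0.24 ⇒ λ = −ln(0.24)/7.07 = 0.201855.
P(X > 5.01) = e^(−0.201855·5.01) = e^(−1.0113) ≈ 0.3637.

0.3637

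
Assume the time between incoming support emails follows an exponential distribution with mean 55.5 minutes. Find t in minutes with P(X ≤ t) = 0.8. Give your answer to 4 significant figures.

89.32

The rate is λ = 1/55.5 = 0.018018 per minute.
Set 1 − e^(−λt) = 0.8, so t = −ln(0.2)/λ = 1.6094/0.018018 ≈ 89.3238 minutes.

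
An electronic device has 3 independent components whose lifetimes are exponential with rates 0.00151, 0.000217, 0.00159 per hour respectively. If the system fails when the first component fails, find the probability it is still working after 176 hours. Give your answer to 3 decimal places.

0.558

The time to first failure is exponential with rate Σλ = 0.00151 + 0.000217 + 0.00159 = 0.003317.
P(min > 176) = e^(−0.003317·176) = e^(−0.58379) ≈ 0.558.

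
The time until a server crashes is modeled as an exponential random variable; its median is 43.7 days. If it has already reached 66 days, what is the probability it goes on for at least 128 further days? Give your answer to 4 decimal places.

0.1313

For an exponential, median = ln(2)/λ, so λ = ln 2 / 43.7 = 0.0158615 per day.
The exponential is memoryless, so the remaining time is again Exp(λ): the condition X > 66 is irrelevant.
P(X > 128) = e^(−2.0303) ≈ 0.1313.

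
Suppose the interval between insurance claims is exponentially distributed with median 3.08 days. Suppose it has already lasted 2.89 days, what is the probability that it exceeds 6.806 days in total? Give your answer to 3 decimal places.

0.414

For an exponential, median = ln(2)/λ, so λ = ln 2 / 3.08 = 0.225048 per day.
P(X > s+t | X > s) = e^(−λ(s+t))/e^(−λs) = e^(−λt), independent of s = 2.89.
P(X > 3.916) = e^(−0.88129) ≈ 0.414.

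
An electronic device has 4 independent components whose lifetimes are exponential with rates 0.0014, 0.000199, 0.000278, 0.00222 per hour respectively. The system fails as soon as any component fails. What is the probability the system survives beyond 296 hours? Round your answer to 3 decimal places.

The time to first failure is exponential with rate Σλ = 0.0014 + 0.000199 + 0.000278 + 0.00222 = 0.004097.
P(min > 296) = e^(−0.004097·296) = e^(−1.2127) ≈ 0.297.

0.297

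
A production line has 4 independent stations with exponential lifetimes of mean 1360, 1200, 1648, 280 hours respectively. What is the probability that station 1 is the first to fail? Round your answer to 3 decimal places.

Rates: λ_i = 1/mean_i → 0.000735294, 0.000833333, 0.000606796, 0.00357143; Σλ = 0.00574685.
P(station 1 first) = λ_1/Σλ = 0.000735294/0.00574685 ≈ 0.128.

0.128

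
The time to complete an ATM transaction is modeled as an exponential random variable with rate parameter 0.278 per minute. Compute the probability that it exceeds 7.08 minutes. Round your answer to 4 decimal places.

0.1397

P(X > 7.08) = e^(−λ·7.08) = e^(−1.9682) ≈ 0.1397.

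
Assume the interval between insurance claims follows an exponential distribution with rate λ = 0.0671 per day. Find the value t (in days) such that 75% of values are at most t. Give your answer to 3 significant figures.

20.7

Set 1 − e^(−λt) = 0.75, so t = −ln(0.25)/λ = 1.3863/0.0671 ≈ 20.6601 days.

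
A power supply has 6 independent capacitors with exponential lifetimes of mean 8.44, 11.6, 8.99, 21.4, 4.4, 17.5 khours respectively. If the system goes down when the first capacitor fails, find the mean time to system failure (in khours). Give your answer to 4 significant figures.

1.545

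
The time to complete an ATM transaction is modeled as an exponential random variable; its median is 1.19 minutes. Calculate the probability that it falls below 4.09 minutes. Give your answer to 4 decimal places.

For an exponential, median = ln(2)/λ, so λ = ln 2 / 1.19 = 0.582477 per minute.
P(X ≤ 4.09) = 1 − e^(−λ·4.09) = 1 − e^(−2.3823) ≈ 0.9077.

0.9077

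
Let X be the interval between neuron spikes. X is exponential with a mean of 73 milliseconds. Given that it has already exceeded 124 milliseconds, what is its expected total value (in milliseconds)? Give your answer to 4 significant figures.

197.0

The rate is λ = 1/73 = 0.0136986 per millisecond.
By memorylessness, E[X | X > 124] = 124 + 1/λ = 124 + 73 = 197 milliseconds.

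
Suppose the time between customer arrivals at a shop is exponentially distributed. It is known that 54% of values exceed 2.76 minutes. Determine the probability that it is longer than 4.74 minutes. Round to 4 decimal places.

e^(−λ·2.76) = 0.54 ⇒ λ = −ln(0.54)/2.76 = 0.223256.
P(X > 4.74) = e^(−0.223256·4.74) = e^(−1.0582) ≈ 0.3471.

0.3471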